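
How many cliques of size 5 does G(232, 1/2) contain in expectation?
E[# K_5] = C(232, 5) · (1/2)^C(5, 2) = 5363112216 / 2^10 = 670389027/128 = 5237414.2734375

For each 5-subset S of vertices (there are C(232, 5) = 5363112216 such S), let X_S = 1 if S induces a K_5 (all C(5, 2) = 10 edges present). Then P(X_S = 1) = (1/2)^10 = 1/1024. By linearity of expectation, E[# K_5] = C(232, 5) · (1/2)^10 = 5363112216 / 1024 = 670389027/128 = 5237414.2734375.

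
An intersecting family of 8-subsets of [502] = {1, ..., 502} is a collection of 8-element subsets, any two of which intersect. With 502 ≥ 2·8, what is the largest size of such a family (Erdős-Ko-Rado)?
max |F| = C(501, 7) = 1507128721461000

The Erdős-Ko-Rado theorem states: for n ≥ 2k, an intersecting family of k-subsets of an n-element set has size at most C(n − 1, k − 1), with equality for 'star' families {A ⊆ [n] : |A| = k, i ∈ A} (fix an element i). For n = 502, k = 8: C(501, 7) = 1507128721461000.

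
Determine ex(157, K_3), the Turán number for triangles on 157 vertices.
ex(157, K_3) = ⌊157^2/4⌋ = 6162

Mantel (1907): a triangle-free graph on n vertices has at most ⌊n^2/4⌋ edges, with equality for the complete bipartite graph K_{⌊n/2⌋, ⌈n/2⌉}. For n = 157: ⌊157^2/4⌋ = ⌊24649/4⌋ = 6162. The extremal graph is K_{78, 79}, which has 78·79 = 6162 edges.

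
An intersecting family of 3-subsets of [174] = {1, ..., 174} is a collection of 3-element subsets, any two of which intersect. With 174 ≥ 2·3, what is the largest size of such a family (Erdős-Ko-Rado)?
max |F| = C(173, 2) = 14878

Erdős-Ko-Rado (1961): when n ≥ 2k, max |F| = C(n−1, k−1). The bound is attained by the star {A : i ∈ A} for any fixed i ∈ [n]. Here C(174−1, 3−1) = C(173, 2) = 14878.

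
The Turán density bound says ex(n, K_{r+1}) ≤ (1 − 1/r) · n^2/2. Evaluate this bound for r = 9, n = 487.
Turán density bound = (8/9) · 487^2/2 = 948676/9 ≈ 105408.4444

Turán's theorem: ex(n, K_{r+1}) is achieved by the complete r-partite Turán graph T(n, r) with parts as balanced as possible, and is at most (1 − 1/r) · n^2/2. For r = 9, n = 487: the density bound is (8/9) · 237169/2 = 948676/9 ≈ 105408.4444. The integer-valued extremum is e(T(487, 9)) = 105408, which is strictly less than the density bound 948676/9 since 9 ∤ 487 (the parts of T(487, 9) cannot all be equal).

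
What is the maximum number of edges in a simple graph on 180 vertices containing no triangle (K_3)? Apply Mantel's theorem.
ex(180, K_3) = ⌊180^2/4⌋ = 8100

Mantel (1907): a triangle-free graph on n vertices has at most ⌊n^2/4⌋ edges, with equality for the complete bipartite graph K_{⌊n/2⌋, ⌈n/2⌉}. For n = 180: ⌊180^2/4⌋ = ⌊32400/4⌋ = 8100. The extremal graph is K_{90, 90}, which has 90·90 = 8100 edges.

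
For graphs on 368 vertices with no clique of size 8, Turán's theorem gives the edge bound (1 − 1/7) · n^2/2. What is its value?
Turán density bound = (6/7) · 368^2/2 = 406272/7 ≈ 58038.8571

Turán's theorem: ex(n, K_{r+1}) is achieved by the complete r-partite Turán graph T(n, r) with parts as balanced as possible, and is at most (1 − 1/r) · n^2/2. For r = 7, n = 368: the density bound is (6/7) · 135424/2 = 406272/7 ≈ 58038.8571. The integer-valued extremum is e(T(368, 7)) = 58038, which is strictly less than the density bound 406272/7 since 7 ∤ 368 (the parts of T(368, 7) cannot all be equal).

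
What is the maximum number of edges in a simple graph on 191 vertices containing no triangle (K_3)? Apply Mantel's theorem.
ex(191, K_3) = ⌊191^2/4⌋ = 9120

Mantel (1907): a triangle-free graph on n vertices has at most ⌊n^2/4⌋ edges, with equality for the complete bipartite graph K_{⌊n/2⌋, ⌈n/2⌉}. For n = 191: ⌊191^2/4⌋ = ⌊36481/4⌋ = 9120. The extremal graph is K_{95, 96}, which has 95·96 = 9120 edges.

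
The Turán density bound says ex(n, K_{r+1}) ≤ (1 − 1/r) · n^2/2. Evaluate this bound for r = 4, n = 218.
Turán density bound = (3/4) · 218^2/2 = 35643/2 ≈ 17821.5

Turán's theorem: ex(n, K_{r+1}) is achieved by the complete r-partite Turán graph T(n, r) with parts as balanced as possible, and is at most (1 − 1/r) · n^2/2. For r = 4, n = 218: the density bound is (3/4) · 47524/2 = 35643/2 ≈ 17821.5. The integer-valued extremum is e(T(218, 4)) = 17821, which is strictly less than the density bound 35643/2 since 4 ∤ 218 (the parts of T(218, 4) cannot all be equal).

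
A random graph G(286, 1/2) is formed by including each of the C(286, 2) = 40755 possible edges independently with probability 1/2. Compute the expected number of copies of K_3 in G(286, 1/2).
E[# K_3] = C(286, 3) · (1/2)^C(3, 2) = 3858140 / 2^3 = 964535/2 = 482267.5

For each 3-subset S of vertices (there are C(286, 3) = 3858140 such S), let X_S = 1 if S induces a K_3 (all C(3, 2) = 3 edges present). Then P(X_S = 1) = (1/2)^3 = 1/8. By linearity of expectation, E[# K_3] = C(286, 3) · (1/2)^3 = 3858140 / 8 = 964535/2 = 482267.5.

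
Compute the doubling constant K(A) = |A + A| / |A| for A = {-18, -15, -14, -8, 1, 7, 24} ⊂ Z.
K = |A + A| / |A| = 27/7

Enumerate A + A = {a + b : a, b ∈ A}. With |A| = 7, there are |A|^2 = 49 ordered sum pairs; collecting distinct values, A + A = {-36, -33, -32, -30, -29, -28, -26, -23, -22, -17, -16, -14, -13, -11, -8, -7, -1, 2, 6, 8, 9, 10, 14, 16, 25, 31, 48}, so |A + A| = 27. Thus K = 27/7. For comparison, the minimum possible |A + A| over all 7-element sets is 2·7 − 1 = 13 (so min K = 13/7), attained only by arithmetic progressions.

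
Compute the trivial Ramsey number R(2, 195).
R(2, 195) = 195

R(2, k) = k for all k ≥ 2: in a 2-colouring of K_k, either some edge is red (a red K_2) or all edges are blue (a blue K_k). And K_{194} coloured all-blue has no blue K_195, so R(2, 195) > 194. Hence R(2, 195) = 195.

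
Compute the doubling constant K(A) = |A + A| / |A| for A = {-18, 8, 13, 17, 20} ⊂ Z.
K = |A + A| / |A| = 15/5 = 3

Enumerate A + A = {a + b : a, b ∈ A}. With |A| = 5, there are |A|^2 = 25 ordered sum pairs; collecting distinct values, A + A = {-36, -10, -5, -1, 2, 16, 21, 25, 26, 28, 30, 33, 34, 37, 40}, so |A + A| = 15. Thus K = 15/5 = 3. For comparison, the minimum possible |A + A| over all 5-element sets is 2·5 − 1 = 9 (so min K = 9/5), attained only by arithmetic progressions.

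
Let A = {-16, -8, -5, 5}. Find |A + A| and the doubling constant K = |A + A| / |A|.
K = |A + A| / |A| = 10/4 = 5/2

Enumerate A + A = {a + b : a, b ∈ A}. With |A| = 4, there are |A|^2 = 16 ordered sum pairs; collecting distinct values, A + A = {-32, -24, -21, -16, -13, -11, -10, -3, 0, 10}, so |A + A| = 10. Thus K = 10/4 = 5/2. For comparison, the minimum possible |A + A| over all 4-element sets is 2·4 − 1 = 7 (so min K = 7/4), attained only by arithmetic progressions.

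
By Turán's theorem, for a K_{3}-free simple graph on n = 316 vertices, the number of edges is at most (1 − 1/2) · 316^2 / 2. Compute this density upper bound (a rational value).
Turán density bound = (1/2) · 316^2/2 = 24964

Turán's theorem: ex(n, K_{r+1}) is achieved by the complete r-partite Turán graph T(n, r) with parts as balanced as possible, and is at most (1 − 1/r) · n^2/2. For r = 2, n = 316: the density bound is (1/2) · 99856/2 = 24964. Since 2 ∣ 316, the Turán graph T(316, 2) has parts of equal size 158, and its edge count e(T(316, 2)) = 24964 attains the density bound exactly.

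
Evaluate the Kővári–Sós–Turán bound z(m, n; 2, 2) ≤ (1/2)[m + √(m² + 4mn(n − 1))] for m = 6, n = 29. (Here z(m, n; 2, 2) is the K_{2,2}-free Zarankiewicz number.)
z(6, 29; 2, 2) ≤ (1/2)[6 + √(6² + 4·6·29·28)] = (1/2)[6 + √19524] = 72.8642

Kővári–Sós–Turán: let r_1, ..., r_6 be the row sums and z = Σ r_i the total number of 1s. Each pair of columns can share at most one row with both entries 1 (else a 2×2 all-ones block appears), so Σ_i C(r_i, 2) ≤ C(29, 2) = 406. By convexity Σ_i C(r_i, 2) ≥ 6·C(z/6, 2) = z(z − 6)/(2·6), giving z² − 6z − 6·29·28 ≤ 0 and hence z ≤ (1/2)[6 + √(36 + 4·4872)] = (1/2)[6 + √19524] ≈ (1/2)(6 + 139.7283) = 72.8642.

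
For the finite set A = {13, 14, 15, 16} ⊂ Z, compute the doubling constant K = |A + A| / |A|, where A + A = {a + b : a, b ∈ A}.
K = |A + A| / |A| = 7/4

Enumerate A + A = {a + b : a, b ∈ A}. With |A| = 4, there are |A|^2 = 16 ordered sum pairs; collecting distinct values, A + A = {26, 27, 28, 29, 30, 31, 32}, so |A + A| = 7. Thus K = 7/4. Here |A + A| = 2|A| − 1 = 7, the minimum possible — so K = 7/4 is minimal, which holds iff A is an arithmetic progression.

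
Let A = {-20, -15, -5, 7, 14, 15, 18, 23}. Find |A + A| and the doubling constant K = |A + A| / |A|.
K = |A + A| / |A| = 34/8 = 17/4

Enumerate A + A = {a + b : a, b ∈ A}. With |A| = 8, there are |A|^2 = 64 ordered sum pairs; collecting distinct values, A + A = {-40, -35, -30, -25, -20, -13, -10, -8, -6, -5, -2, -1, 0, 2, 3, 8, 9, 10, 13, 14, 18, 21, 22, 25, 28, 29, 30, 32, 33, 36, 37, 38, 41, 46}, so |A + A| = 34. Thus K = 34/8 = 17/4. For comparison, the minimum possible |A + A| over all 8-element sets is 2·8 − 1 = 15 (so min K = 15/8), attained only by arithmetic progressions.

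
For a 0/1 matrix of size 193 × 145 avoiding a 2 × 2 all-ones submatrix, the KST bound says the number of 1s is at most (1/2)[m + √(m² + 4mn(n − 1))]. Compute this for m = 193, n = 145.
z(193, 145; 2, 2) ≤ (1/2)[193 + √(193² + 4·193·145·144)] = (1/2)[193 + √16156609] = 2106.2642

Kővári–Sós–Turán: let r_1, ..., r_193 be the row sums and z = Σ r_i the total number of 1s. Each pair of columns can share at most one row with both entries 1 (else a 2×2 all-ones block appears), so Σ_i C(r_i, 2) ≤ C(145, 2) = 10440. By convexity Σ_i C(r_i, 2) ≥ 193·C(z/193, 2) = z(z − 193)/(2·193), giving z² − 193z − 193·145·144 ≤ 0 and hence z ≤ (1/2)[193 + √(37249 + 4·4029840)] = (1/2)[193 + √16156609] ≈ (1/2)(193 + 4019.5285) = 2106.2642.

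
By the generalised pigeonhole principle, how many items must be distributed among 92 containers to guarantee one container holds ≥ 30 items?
n = (30 − 1)·92 + 1 = 2669

By the generalised pigeonhole principle, to guarantee some box contains ≥ r objects we need more than (r − 1) · k objects total. Threshold: n = (r − 1) · k + 1. With r = 30 and k = 92: n = 29 · 92 + 1 = 2668 + 1 = 2669. For n = 2668 = 29 · 92, we can put exactly 29 objects in every box, avoiding 30 in any single one — so 2669 is tight.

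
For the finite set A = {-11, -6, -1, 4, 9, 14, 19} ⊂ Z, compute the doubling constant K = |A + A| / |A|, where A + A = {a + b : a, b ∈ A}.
K = |A + A| / |A| = 13/7

Enumerate A + A = {a + b : a, b ∈ A}. With |A| = 7, there are |A|^2 = 49 ordered sum pairs; collecting distinct values, A + A = {-22, -17, -12, -7, -2, 3, 8, 13, 18, 23, 28, 33, 38}, so |A + A| = 13. Thus K = 13/7. Here |A + A| = 2|A| − 1 = 13, the minimum possible — so K = 13/7 is minimal, which holds iff A is an arithmetic progression.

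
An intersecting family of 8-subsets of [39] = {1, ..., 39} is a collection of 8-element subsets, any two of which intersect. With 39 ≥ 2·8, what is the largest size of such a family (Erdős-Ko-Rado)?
max |F| = C(38, 7) = 12620256

The Erdős-Ko-Rado theorem states: for n ≥ 2k, an intersecting family of k-subsets of an n-element set has size at most C(n − 1, k − 1), with equality for 'star' families {A ⊆ [n] : |A| = k, i ∈ A} (fix an element i). For n = 39, k = 8: C(38, 7) = 12620256.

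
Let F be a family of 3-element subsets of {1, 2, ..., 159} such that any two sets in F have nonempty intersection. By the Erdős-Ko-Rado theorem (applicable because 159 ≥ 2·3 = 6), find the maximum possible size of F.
max |F| = C(158, 2) = 12403

Erdős-Ko-Rado (1961): when n ≥ 2k, max |F| = C(n−1, k−1). The bound is attained by the star {A : i ∈ A} for any fixed i ∈ [n]. Here C(159−1, 3−1) = C(158, 2) = 12403.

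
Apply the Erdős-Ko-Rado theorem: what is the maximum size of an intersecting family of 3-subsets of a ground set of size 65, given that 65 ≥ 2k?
max |F| = C(64, 2) = 2016

The Erdős-Ko-Rado theorem states: for n ≥ 2k, an intersecting family of k-subsets of an n-element set has size at most C(n − 1, k − 1), with equality for 'star' families {A ⊆ [n] : |A| = k, i ∈ A} (fix an element i). For n = 65, k = 3: C(64, 2) = 2016.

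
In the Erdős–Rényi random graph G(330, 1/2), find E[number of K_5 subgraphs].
E[# K_5] = C(330, 5) · (1/2)^C(5, 2) = 31634996316 / 2^10 = 7908749079/256 ≈ 30893551.089844

For each 5-subset S of vertices (there are C(330, 5) = 31634996316 such S), let X_S = 1 if S induces a K_5 (all C(5, 2) = 10 edges present). Then P(X_S = 1) = (1/2)^10 = 1/1024. By linearity of expectation, E[# K_5] = C(330, 5) · (1/2)^10 = 31634996316 / 1024 = 7908749079/256 ≈ 30893551.089844.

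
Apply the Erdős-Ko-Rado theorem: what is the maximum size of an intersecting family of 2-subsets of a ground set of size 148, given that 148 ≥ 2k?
max |F| = C(147, 1) = 147

The Erdős-Ko-Rado theorem states: for n ≥ 2k, an intersecting family of k-subsets of an n-element set has size at most C(n − 1, k − 1), with equality for 'star' families {A ⊆ [n] : |A| = k, i ∈ A} (fix an element i). For n = 148, k = 2: C(147, 1) = 147.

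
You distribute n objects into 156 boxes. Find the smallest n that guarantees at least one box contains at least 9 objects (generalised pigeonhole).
n = (9 − 1)·156 + 1 = 1249

By the generalised pigeonhole principle, to guarantee some box contains ≥ r objects we need more than (r − 1) · k objects total. Threshold: n = (r − 1) · k + 1. With r = 9 and k = 156: n = 8 · 156 + 1 = 1248 + 1 = 1249. For n = 1248 = 8 · 156, we can put exactly 8 objects in every box, avoiding 9 in any single one — so 1249 is tight.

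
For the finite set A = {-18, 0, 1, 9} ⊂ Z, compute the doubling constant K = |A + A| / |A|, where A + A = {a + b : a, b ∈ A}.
K = |A + A| / |A| = 10/4 = 5/2

Enumerate A + A = {a + b : a, b ∈ A}. With |A| = 4, there are |A|^2 = 16 ordered sum pairs; collecting distinct values, A + A = {-36, -18, -17, -9, 0, 1, 2, 9, 10, 18}, so |A + A| = 10. Thus K = 10/4 = 5/2. For comparison, the minimum possible |A + A| over all 4-element sets is 2·4 − 1 = 7 (so min K = 7/4), attained only by arithmetic progressions.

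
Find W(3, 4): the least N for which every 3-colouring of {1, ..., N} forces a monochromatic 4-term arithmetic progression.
W(3, 4) = 293

This is a classical value, W(3, 4) = 293, established by combining an explicit 3-colouring of {1, ..., 292} with no monochromatic 4-AP (giving the lower bound W(3, 4) > 292) and a finite case analysis / exhaustive computer search showing every 3-colouring of {1, ..., 293} has such an AP.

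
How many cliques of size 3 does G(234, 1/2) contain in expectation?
E[# K_3] = C(234, 3) · (1/2)^C(3, 2) = 2108184 / 2^3 = 263523

For each 3-subset S of vertices (there are C(234, 3) = 2108184 such S), let X_S = 1 if S induces a K_3 (all C(3, 2) = 3 edges present). Then P(X_S = 1) = (1/2)^3 = 1/8. By linearity of expectation, E[# K_3] = C(234, 3) · (1/2)^3 = 2108184 / 8 = 263523.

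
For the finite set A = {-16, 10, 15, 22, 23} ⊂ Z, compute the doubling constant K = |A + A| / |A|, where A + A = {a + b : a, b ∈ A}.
K = |A + A| / |A| = 15/5 = 3

Enumerate A + A = {a + b : a, b ∈ A}. With |A| = 5, there are |A|^2 = 25 ordered sum pairs; collecting distinct values, A + A = {-32, -6, -1, 6, 7, 20, 25, 30, 32, 33, 37, 38, 44, 45, 46}, so |A + A| = 15. Thus K = 15/5 = 3. For comparison, the minimum possible |A + A| over all 5-element sets is 2·5 − 1 = 9 (so min K = 9/5), attained only by arithmetic progressions.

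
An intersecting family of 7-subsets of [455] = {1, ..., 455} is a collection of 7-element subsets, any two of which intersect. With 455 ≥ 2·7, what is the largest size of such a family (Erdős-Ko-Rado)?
max |F| = C(454, 6) = 11765093687985

Erdős-Ko-Rado (1961): when n ≥ 2k, max |F| = C(n−1, k−1). The bound is attained by the star {A : i ∈ A} for any fixed i ∈ [n]. Here C(455−1, 7−1) = C(454, 6) = 11765093687985.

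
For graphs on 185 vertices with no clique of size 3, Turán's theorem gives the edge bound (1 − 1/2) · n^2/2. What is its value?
Turán density bound = (1/2) · 185^2/2 = 34225/4 ≈ 8556.25

Turán's theorem: ex(n, K_{r+1}) is achieved by the complete r-partite Turán graph T(n, r) with parts as balanced as possible, and is at most (1 − 1/r) · n^2/2. For r = 2, n = 185: the density bound is (1/2) · 34225/2 = 34225/4 ≈ 8556.25. The integer-valued extremum is e(T(185, 2)) = 8556, which is strictly less than the density bound 34225/4 since 2 ∤ 185 (the parts of T(185, 2) cannot all be equal).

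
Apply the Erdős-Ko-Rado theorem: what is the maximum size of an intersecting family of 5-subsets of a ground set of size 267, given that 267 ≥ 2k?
max |F| = C(266, 4) = 203927570

Erdős-Ko-Rado (1961): when n ≥ 2k, max |F| = C(n−1, k−1). The bound is attained by the star {A : i ∈ A} for any fixed i ∈ [n]. Here C(267−1, 5−1) = C(266, 4) = 203927570.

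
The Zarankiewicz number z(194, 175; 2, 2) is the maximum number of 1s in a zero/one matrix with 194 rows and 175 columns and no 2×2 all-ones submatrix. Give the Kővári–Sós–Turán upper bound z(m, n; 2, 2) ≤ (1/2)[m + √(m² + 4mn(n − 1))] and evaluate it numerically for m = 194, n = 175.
z(194, 175; 2, 2) ≤ (1/2)[194 + √(194² + 4·194·175·174)] = (1/2)[194 + √23666836] = 2529.4286

Kővári–Sós–Turán: let r_1, ..., r_194 be the row sums and z = Σ r_i the total number of 1s. Each pair of columns can share at most one row with both entries 1 (else a 2×2 all-ones block appears), so Σ_i C(r_i, 2) ≤ C(175, 2) = 15225. By convexity Σ_i C(r_i, 2) ≥ 194·C(z/194, 2) = z(z − 194)/(2·194), giving z² − 194z − 194·175·174 ≤ 0 and hence z ≤ (1/2)[194 + √(37636 + 4·5907300)] = (1/2)[194 + √23666836] ≈ (1/2)(194 + 4864.8572) = 2529.4286.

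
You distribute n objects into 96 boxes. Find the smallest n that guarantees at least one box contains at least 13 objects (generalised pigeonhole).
n = (13 − 1)·96 + 1 = 1153

By the generalised pigeonhole principle, to guarantee some box contains ≥ r objects we need more than (r − 1) · k objects total. Threshold: n = (r − 1) · k + 1. With r = 13 and k = 96: n = 12 · 96 + 1 = 1152 + 1 = 1153. For n = 1152 = 12 · 96, we can put exactly 12 objects in every box, avoiding 13 in any single one — so 1153 is tight.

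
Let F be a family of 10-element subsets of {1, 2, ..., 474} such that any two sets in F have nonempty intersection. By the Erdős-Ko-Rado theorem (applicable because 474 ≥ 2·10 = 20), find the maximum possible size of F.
max |F| = C(473, 9) = 3025055294742753415

The Erdős-Ko-Rado theorem states: for n ≥ 2k, an intersecting family of k-subsets of an n-element set has size at most C(n − 1, k − 1), with equality for 'star' families {A ⊆ [n] : |A| = k, i ∈ A} (fix an element i). For n = 474, k = 10: C(473, 9) = 3025055294742753415.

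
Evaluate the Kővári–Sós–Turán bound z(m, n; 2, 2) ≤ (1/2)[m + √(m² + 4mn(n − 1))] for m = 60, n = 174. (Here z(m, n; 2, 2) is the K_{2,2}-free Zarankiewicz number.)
z(60, 174; 2, 2) ≤ (1/2)[60 + √(60² + 4·60·174·173)] = (1/2)[60 + √7228080] = 1374.2544

Kővári–Sós–Turán: let r_1, ..., r_60 be the row sums and z = Σ r_i the total number of 1s. Each pair of columns can share at most one row with both entries 1 (else a 2×2 all-ones block appears), so Σ_i C(r_i, 2) ≤ C(174, 2) = 15051. By convexity Σ_i C(r_i, 2) ≥ 60·C(z/60, 2) = z(z − 60)/(2·60), giving z² − 60z − 60·174·173 ≤ 0 and hence z ≤ (1/2)[60 + √(3600 + 4·1806120)] = (1/2)[60 + √7228080] ≈ (1/2)(60 + 2688.5089) = 1374.2544.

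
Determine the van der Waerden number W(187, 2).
W(187, 2) = 187 + 1 = 188

A 2-term AP is any pair of integers, so a monochromatic 2-AP exists iff some colour is used at least twice. With 187 colours, the colouring i ↦ i on {1, ..., 187} uses each colour once, avoiding any monochromatic pair, so W(187, 2) > 187. For {1, ..., 188}, pigeonhole forces two integers of the same colour, which form a monochromatic 2-AP. Hence W(187, 2) = 188.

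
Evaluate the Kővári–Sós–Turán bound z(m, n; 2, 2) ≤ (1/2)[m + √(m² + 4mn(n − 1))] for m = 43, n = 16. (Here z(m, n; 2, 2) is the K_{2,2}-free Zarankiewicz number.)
z(43, 16; 2, 2) ≤ (1/2)[43 + √(43² + 4·43·16·15)] = (1/2)[43 + √43129] = 125.3376

Kővári–Sós–Turán: let r_1, ..., r_43 be the row sums and z = Σ r_i the total number of 1s. Each pair of columns can share at most one row with both entries 1 (else a 2×2 all-ones block appears), so Σ_i C(r_i, 2) ≤ C(16, 2) = 120. By convexity Σ_i C(r_i, 2) ≥ 43·C(z/43, 2) = z(z − 43)/(2·43), giving z² − 43z − 43·16·15 ≤ 0 and hence z ≤ (1/2)[43 + √(1849 + 4·10320)] = (1/2)[43 + √43129] ≈ (1/2)(43 + 207.6752) = 125.3376.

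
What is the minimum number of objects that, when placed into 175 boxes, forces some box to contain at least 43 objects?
n = (43 − 1)·175 + 1 = 7351

By the generalised pigeonhole principle, to guarantee some box contains ≥ r objects we need more than (r − 1) · k objects total. Threshold: n = (r − 1) · k + 1. With r = 43 and k = 175: n = 42 · 175 + 1 = 7350 + 1 = 7351. For n = 7350 = 42 · 175, we can put exactly 42 objects in every box, avoiding 43 in any single one — so 7351 is tight.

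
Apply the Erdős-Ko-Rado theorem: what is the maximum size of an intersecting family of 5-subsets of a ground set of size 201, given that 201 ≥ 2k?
max |F| = C(200, 4) = 64684950

The Erdős-Ko-Rado theorem states: for n ≥ 2k, an intersecting family of k-subsets of an n-element set has size at most C(n − 1, k − 1), with equality for 'star' families {A ⊆ [n] : |A| = k, i ∈ A} (fix an element i). For n = 201, k = 5: C(200, 4) = 64684950.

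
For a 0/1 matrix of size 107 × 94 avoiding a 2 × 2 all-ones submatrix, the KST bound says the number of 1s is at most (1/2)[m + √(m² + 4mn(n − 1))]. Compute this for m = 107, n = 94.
z(107, 94; 2, 2) ≤ (1/2)[107 + √(107² + 4·107·94·93)] = (1/2)[107 + √3753025] = 1022.1363

Kővári–Sós–Turán: let r_1, ..., r_107 be the row sums and z = Σ r_i the total number of 1s. Each pair of columns can share at most one row with both entries 1 (else a 2×2 all-ones block appears), so Σ_i C(r_i, 2) ≤ C(94, 2) = 4371. By convexity Σ_i C(r_i, 2) ≥ 107·C(z/107, 2) = z(z − 107)/(2·107), giving z² − 107z − 107·94·93 ≤ 0 and hence z ≤ (1/2)[107 + √(11449 + 4·935394)] = (1/2)[107 + √3753025] ≈ (1/2)(107 + 1937.2726) = 1022.1363.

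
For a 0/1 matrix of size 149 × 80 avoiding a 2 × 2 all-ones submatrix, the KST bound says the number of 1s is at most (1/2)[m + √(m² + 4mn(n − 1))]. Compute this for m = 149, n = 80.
z(149, 80; 2, 2) ≤ (1/2)[149 + √(149² + 4·149·80·79)] = (1/2)[149 + √3788921] = 1047.7575

Kővári–Sós–Turán: let r_1, ..., r_149 be the row sums and z = Σ r_i the total number of 1s. Each pair of columns can share at most one row with both entries 1 (else a 2×2 all-ones block appears), so Σ_i C(r_i, 2) ≤ C(80, 2) = 3160. By convexity Σ_i C(r_i, 2) ≥ 149·C(z/149, 2) = z(z − 149)/(2·149), giving z² − 149z − 149·80·79 ≤ 0 and hence z ≤ (1/2)[149 + √(22201 + 4·941680)] = (1/2)[149 + √3788921] ≈ (1/2)(149 + 1946.5151) = 1047.7575.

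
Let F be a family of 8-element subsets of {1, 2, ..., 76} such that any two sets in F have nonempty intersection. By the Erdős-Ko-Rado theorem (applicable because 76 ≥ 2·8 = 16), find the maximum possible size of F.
max |F| = C(75, 7) = 1984829850

The Erdős-Ko-Rado theorem states: for n ≥ 2k, an intersecting family of k-subsets of an n-element set has size at most C(n − 1, k − 1), with equality for 'star' families {A ⊆ [n] : |A| = k, i ∈ A} (fix an element i). For n = 76, k = 8: C(75, 7) = 1984829850.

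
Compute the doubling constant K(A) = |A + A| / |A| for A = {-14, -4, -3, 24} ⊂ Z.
K = |A + A| / |A| = 10/4 = 5/2

Enumerate A + A = {a + b : a, b ∈ A}. With |A| = 4, there are |A|^2 = 16 ordered sum pairs; collecting distinct values, A + A = {-28, -18, -17, -8, -7, -6, 10, 20, 21, 48}, so |A + A| = 10. Thus K = 10/4 = 5/2. For comparison, the minimum possible |A + A| over all 4-element sets is 2·4 − 1 = 7 (so min K = 7/4), attained only by arithmetic progressions.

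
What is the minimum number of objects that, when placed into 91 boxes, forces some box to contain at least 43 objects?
n = (43 − 1)·91 + 1 = 3823

By the generalised pigeonhole principle, to guarantee some box contains ≥ r objects we need more than (r − 1) · k objects total. Threshold: n = (r − 1) · k + 1. With r = 43 and k = 91: n = 42 · 91 + 1 = 3822 + 1 = 3823. For n = 3822 = 42 · 91, we can put exactly 42 objects in every box, avoiding 43 in any single one — so 3823 is tight.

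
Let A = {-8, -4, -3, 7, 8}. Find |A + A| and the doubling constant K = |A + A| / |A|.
K = |A + A| / |A| = 14/5

Enumerate A + A = {a + b : a, b ∈ A}. With |A| = 5, there are |A|^2 = 25 ordered sum pairs; collecting distinct values, A + A = {-16, -12, -11, -8, -7, -6, -1, 0, 3, 4, 5, 14, 15, 16}, so |A + A| = 14. Thus K = 14/5. For comparison, the minimum possible |A + A| over all 5-element sets is 2·5 − 1 = 9 (so min K = 9/5), attained only by arithmetic progressions.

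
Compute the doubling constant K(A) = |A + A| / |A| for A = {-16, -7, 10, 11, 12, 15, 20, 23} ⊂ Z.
K = |A + A| / |A| = 32/8 = 4

Enumerate A + A = {a + b : a, b ∈ A}. With |A| = 8, there are |A|^2 = 64 ordered sum pairs; collecting distinct values, A + A = {-32, -23, -14, -6, -5, -4, -1, 3, 4, 5, 7, 8, 13, 16, 20, 21, 22, 23, 24, 25, 26, 27, 30, 31, 32, 33, 34, 35, 38, 40, 43, 46}, so |A + A| = 32. Thus K = 32/8 = 4. For comparison, the minimum possible |A + A| over all 8-element sets is 2·8 − 1 = 15 (so min K = 15/8), attained only by arithmetic progressions.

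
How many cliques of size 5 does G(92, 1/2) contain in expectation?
E[# K_5] = C(92, 5) · (1/2)^C(5, 2) = 49177128 / 2^10 = 6147141/128 = 48024.5390625

For each 5-subset S of vertices (there are C(92, 5) = 49177128 such S), let X_S = 1 if S induces a K_5 (all C(5, 2) = 10 edges present). Then P(X_S = 1) = (1/2)^10 = 1/1024. By linearity of expectation, E[# K_5] = C(92, 5) · (1/2)^10 = 49177128 / 1024 = 6147141/128 = 48024.5390625.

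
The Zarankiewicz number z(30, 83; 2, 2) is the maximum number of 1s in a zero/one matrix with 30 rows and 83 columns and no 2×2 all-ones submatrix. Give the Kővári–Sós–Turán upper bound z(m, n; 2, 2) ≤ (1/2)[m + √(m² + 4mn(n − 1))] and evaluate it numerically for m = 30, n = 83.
z(30, 83; 2, 2) ≤ (1/2)[30 + √(30² + 4·30·83·82)] = (1/2)[30 + √817620] = 467.1117

Kővári–Sós–Turán: let r_1, ..., r_30 be the row sums and z = Σ r_i the total number of 1s. Each pair of columns can share at most one row with both entries 1 (else a 2×2 all-ones block appears), so Σ_i C(r_i, 2) ≤ C(83, 2) = 3403. By convexity Σ_i C(r_i, 2) ≥ 30·C(z/30, 2) = z(z − 30)/(2·30), giving z² − 30z − 30·83·82 ≤ 0 and hence z ≤ (1/2)[30 + √(900 + 4·204180)] = (1/2)[30 + √817620] ≈ (1/2)(30 + 904.2234) = 467.1117.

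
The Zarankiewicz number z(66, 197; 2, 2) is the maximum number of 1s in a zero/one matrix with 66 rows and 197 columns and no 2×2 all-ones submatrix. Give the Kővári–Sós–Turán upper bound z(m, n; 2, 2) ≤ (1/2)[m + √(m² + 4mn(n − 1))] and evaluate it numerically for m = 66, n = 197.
z(66, 197; 2, 2) ≤ (1/2)[66 + √(66² + 4·66·197·196)] = (1/2)[66 + √10197924] = 1629.7094

Kővári–Sós–Turán: let r_1, ..., r_66 be the row sums and z = Σ r_i the total number of 1s. Each pair of columns can share at most one row with both entries 1 (else a 2×2 all-ones block appears), so Σ_i C(r_i, 2) ≤ C(197, 2) = 19306. By convexity Σ_i C(r_i, 2) ≥ 66·C(z/66, 2) = z(z − 66)/(2·66), giving z² − 66z − 66·197·196 ≤ 0 and hence z ≤ (1/2)[66 + √(4356 + 4·2548392)] = (1/2)[66 + √10197924] ≈ (1/2)(66 + 3193.4189) = 1629.7094.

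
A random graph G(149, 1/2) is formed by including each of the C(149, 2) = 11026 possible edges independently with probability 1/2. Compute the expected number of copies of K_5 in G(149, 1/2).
E[# K_5] = C(149, 5) · (1/2)^C(5, 2) = 571880029 / 2^10 ≈ 558476.590820

For each 5-subset S of vertices (there are C(149, 5) = 571880029 such S), let X_S = 1 if S induces a K_5 (all C(5, 2) = 10 edges present). Then P(X_S = 1) = (1/2)^10 = 1/1024. By linearity of expectation, E[# K_5] = C(149, 5) · (1/2)^10 = 571880029 / 1024 ≈ 558476.590820.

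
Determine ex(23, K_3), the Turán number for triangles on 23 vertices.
ex(23, K_3) = ⌊23^2/4⌋ = 132

Mantel (1907): a triangle-free graph on n vertices has at most ⌊n^2/4⌋ edges, with equality for the complete bipartite graph K_{⌊n/2⌋, ⌈n/2⌉}. For n = 23: ⌊23^2/4⌋ = ⌊529/4⌋ = 132. The extremal graph is K_{11, 12}, which has 11·12 = 132 edges.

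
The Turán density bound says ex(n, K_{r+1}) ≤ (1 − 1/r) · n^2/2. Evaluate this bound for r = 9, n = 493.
Turán density bound = (8/9) · 493^2/2 = 972196/9 ≈ 108021.7778

Turán's theorem: ex(n, K_{r+1}) is achieved by the complete r-partite Turán graph T(n, r) with parts as balanced as possible, and is at most (1 − 1/r) · n^2/2. For r = 9, n = 493: the density bound is (8/9) · 243049/2 = 972196/9 ≈ 108021.7778. The integer-valued extremum is e(T(493, 9)) = 108021, which is strictly less than the density bound 972196/9 since 9 ∤ 493 (the parts of T(493, 9) cannot all be equal).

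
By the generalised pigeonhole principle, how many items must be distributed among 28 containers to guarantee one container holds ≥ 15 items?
n = (15 − 1)·28 + 1 = 393

By the generalised pigeonhole principle, to guarantee some box contains ≥ r objects we need more than (r − 1) · k objects total. Threshold: n = (r − 1) · k + 1. With r = 15 and k = 28: n = 14 · 28 + 1 = 392 + 1 = 393. For n = 392 = 14 · 28, we can put exactly 14 objects in every box, avoiding 15 in any single one — so 393 is tight.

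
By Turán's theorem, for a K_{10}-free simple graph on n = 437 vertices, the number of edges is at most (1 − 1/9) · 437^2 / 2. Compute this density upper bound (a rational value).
Turán density bound = (8/9) · 437^2/2 = 763876/9 ≈ 84875.1111

Turán's theorem: ex(n, K_{r+1}) is achieved by the complete r-partite Turán graph T(n, r) with parts as balanced as possible, and is at most (1 − 1/r) · n^2/2. For r = 9, n = 437: the density bound is (8/9) · 190969/2 = 763876/9 ≈ 84875.1111. The integer-valued extremum is e(T(437, 9)) = 84874, which is strictly less than the density bound 763876/9 since 9 ∤ 437 (the parts of T(437, 9) cannot all be equal).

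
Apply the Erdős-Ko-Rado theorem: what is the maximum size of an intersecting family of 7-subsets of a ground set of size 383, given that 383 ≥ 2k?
max |F| = C(382, 6) = 4148697778407

Erdős-Ko-Rado (1961): when n ≥ 2k, max |F| = C(n−1, k−1). The bound is attained by the star {A : i ∈ A} for any fixed i ∈ [n]. Here C(383−1, 7−1) = C(382, 6) = 4148697778407.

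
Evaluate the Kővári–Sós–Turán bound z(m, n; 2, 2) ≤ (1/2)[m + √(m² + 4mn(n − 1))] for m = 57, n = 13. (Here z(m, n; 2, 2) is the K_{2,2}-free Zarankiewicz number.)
z(57, 13; 2, 2) ≤ (1/2)[57 + √(57² + 4·57·13·12)] = (1/2)[57 + √38817] = 127.0102

Kővári–Sós–Turán: let r_1, ..., r_57 be the row sums and z = Σ r_i the total number of 1s. Each pair of columns can share at most one row with both entries 1 (else a 2×2 all-ones block appears), so Σ_i C(r_i, 2) ≤ C(13, 2) = 78. By convexity Σ_i C(r_i, 2) ≥ 57·C(z/57, 2) = z(z − 57)/(2·57), giving z² − 57z − 57·13·12 ≤ 0 and hence z ≤ (1/2)[57 + √(3249 + 4·8892)] = (1/2)[57 + √38817] ≈ (1/2)(57 + 197.0203) = 127.0102.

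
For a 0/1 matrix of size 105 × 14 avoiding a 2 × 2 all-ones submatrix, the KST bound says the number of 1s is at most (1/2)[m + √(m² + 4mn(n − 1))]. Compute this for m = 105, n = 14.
z(105, 14; 2, 2) ≤ (1/2)[105 + √(105² + 4·105·14·13)] = (1/2)[105 + √87465] = 200.3724

Kővári–Sós–Turán: let r_1, ..., r_105 be the row sums and z = Σ r_i the total number of 1s. Each pair of columns can share at most one row with both entries 1 (else a 2×2 all-ones block appears), so Σ_i C(r_i, 2) ≤ C(14, 2) = 91. By convexity Σ_i C(r_i, 2) ≥ 105·C(z/105, 2) = z(z − 105)/(2·105), giving z² − 105z − 105·14·13 ≤ 0 and hence z ≤ (1/2)[105 + √(11025 + 4·19110)] = (1/2)[105 + √87465] ≈ (1/2)(105 + 295.7448) = 200.3724.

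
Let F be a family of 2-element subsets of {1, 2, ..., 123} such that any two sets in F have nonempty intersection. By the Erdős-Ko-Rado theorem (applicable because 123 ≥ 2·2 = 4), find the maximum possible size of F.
max |F| = C(122, 1) = 122

The Erdős-Ko-Rado theorem states: for n ≥ 2k, an intersecting family of k-subsets of an n-element set has size at most C(n − 1, k − 1), with equality for 'star' families {A ⊆ [n] : |A| = k, i ∈ A} (fix an element i). For n = 123, k = 2: C(122, 1) = 122.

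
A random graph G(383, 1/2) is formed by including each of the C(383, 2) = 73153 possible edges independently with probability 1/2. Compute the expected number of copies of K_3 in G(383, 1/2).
E[# K_3] = C(383, 3) · (1/2)^C(3, 2) = 9290431 / 2^3 = 1161303.875

For each 3-subset S of vertices (there are C(383, 3) = 9290431 such S), let X_S = 1 if S induces a K_3 (all C(3, 2) = 3 edges present). Then P(X_S = 1) = (1/2)^3 = 1/8. By linearity of expectation, E[# K_3] = C(383, 3) · (1/2)^3 = 9290431 / 8 = 1161303.875.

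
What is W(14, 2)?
W(14, 2) = 14 + 1 = 15

A 2-term AP is any pair of integers, so a monochromatic 2-AP exists iff some colour is used at least twice. With 14 colours, the colouring i ↦ i on {1, ..., 14} uses each colour once, avoiding any monochromatic pair, so W(14, 2) > 14. For {1, ..., 15}, pigeonhole forces two integers of the same colour, which form a monochromatic 2-AP. Hence W(14, 2) = 15.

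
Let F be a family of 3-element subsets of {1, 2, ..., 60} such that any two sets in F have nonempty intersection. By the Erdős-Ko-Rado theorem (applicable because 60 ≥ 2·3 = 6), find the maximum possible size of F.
max |F| = C(59, 2) = 1711

The Erdős-Ko-Rado theorem states: for n ≥ 2k, an intersecting family of k-subsets of an n-element set has size at most C(n − 1, k − 1), with equality for 'star' families {A ⊆ [n] : |A| = k, i ∈ A} (fix an element i). For n = 60, k = 3: C(59, 2) = 1711.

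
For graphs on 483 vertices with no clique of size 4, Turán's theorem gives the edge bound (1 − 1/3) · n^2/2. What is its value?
Turán density bound = (2/3) · 483^2/2 = 77763

Turán's theorem: ex(n, K_{r+1}) is achieved by the complete r-partite Turán graph T(n, r) with parts as balanced as possible, and is at most (1 − 1/r) · n^2/2. For r = 3, n = 483: the density bound is (2/3) · 233289/2 = 77763. Since 3 ∣ 483, the Turán graph T(483, 3) has parts of equal size 161, and its edge count e(T(483, 3)) = 77763 attains the density bound exactly.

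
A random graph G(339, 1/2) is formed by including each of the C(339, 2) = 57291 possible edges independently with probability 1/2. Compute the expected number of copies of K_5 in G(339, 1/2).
E[# K_5] = C(339, 5) · (1/2)^C(5, 2) = 36220057692 / 2^10 = 9055014423/256 ≈ 35371150.089844

For each 5-subset S of vertices (there are C(339, 5) = 36220057692 such S), let X_S = 1 if S induces a K_5 (all C(5, 2) = 10 edges present). Then P(X_S = 1) = (1/2)^10 = 1/1024. By linearity of expectation, E[# K_5] = C(339, 5) · (1/2)^10 = 36220057692 / 1024 = 9055014423/256 ≈ 35371150.089844.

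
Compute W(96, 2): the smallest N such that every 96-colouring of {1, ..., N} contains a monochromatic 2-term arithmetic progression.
W(96, 2) = 96 + 1 = 97

A 2-term AP is any pair of integers, so a monochromatic 2-AP exists iff some colour is used at least twice. With 96 colours, the colouring i ↦ i on {1, ..., 96} uses each colour once, avoiding any monochromatic pair, so W(96, 2) > 96. For {1, ..., 97}, pigeonhole forces two integers of the same colour, which form a monochromatic 2-AP. Hence W(96, 2) = 97.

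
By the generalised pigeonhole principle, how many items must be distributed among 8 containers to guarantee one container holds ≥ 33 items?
n = (33 − 1)·8 + 1 = 257

By the generalised pigeonhole principle, to guarantee some box contains ≥ r objects we need more than (r − 1) · k objects total. Threshold: n = (r − 1) · k + 1. With r = 33 and k = 8: n = 32 · 8 + 1 = 256 + 1 = 257. For n = 256 = 32 · 8, we can put exactly 32 objects in every box, avoiding 33 in any single one — so 257 is tight.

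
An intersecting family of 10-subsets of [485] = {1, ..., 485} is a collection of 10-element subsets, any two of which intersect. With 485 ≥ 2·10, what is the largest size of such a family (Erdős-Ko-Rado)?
max |F| = C(484, 9) = 3726932724449030096

The Erdős-Ko-Rado theorem states: for n ≥ 2k, an intersecting family of k-subsets of an n-element set has size at most C(n − 1, k − 1), with equality for 'star' families {A ⊆ [n] : |A| = k, i ∈ A} (fix an element i). For n = 485, k = 10: C(484, 9) = 3726932724449030096.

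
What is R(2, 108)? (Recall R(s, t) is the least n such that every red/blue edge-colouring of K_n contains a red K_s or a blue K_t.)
R(2, 108) = 108

R(2, k) = k for all k ≥ 2: in a 2-colouring of K_k, either some edge is red (a red K_2) or all edges are blue (a blue K_k). And K_{107} coloured all-blue has no blue K_108, so R(2, 108) > 107. Hence R(2, 108) = 108.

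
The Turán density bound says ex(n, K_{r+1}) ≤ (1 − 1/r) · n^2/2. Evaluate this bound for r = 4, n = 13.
Turán density bound = (3/4) · 13^2/2 = 507/8 ≈ 63.375

Turán's theorem: ex(n, K_{r+1}) is achieved by the complete r-partite Turán graph T(n, r) with parts as balanced as possible, and is at most (1 − 1/r) · n^2/2. For r = 4, n = 13: the density bound is (3/4) · 169/2 = 507/8 ≈ 63.375. The integer-valued extremum is e(T(13, 4)) = 63, which is strictly less than the density bound 507/8 since 4 ∤ 13 (the parts of T(13, 4) cannot all be equal).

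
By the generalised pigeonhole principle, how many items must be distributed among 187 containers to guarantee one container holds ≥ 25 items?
n = (25 − 1)·187 + 1 = 4489

By the generalised pigeonhole principle, to guarantee some box contains ≥ r objects we need more than (r − 1) · k objects total. Threshold: n = (r − 1) · k + 1. With r = 25 and k = 187: n = 24 · 187 + 1 = 4488 + 1 = 4489. For n = 4488 = 24 · 187, we can put exactly 24 objects in every box, avoiding 25 in any single one — so 4489 is tight.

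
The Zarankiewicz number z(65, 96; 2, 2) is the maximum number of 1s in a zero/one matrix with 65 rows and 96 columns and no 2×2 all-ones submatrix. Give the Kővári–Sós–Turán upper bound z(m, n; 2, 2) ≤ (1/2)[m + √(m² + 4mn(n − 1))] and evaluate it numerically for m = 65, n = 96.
z(65, 96; 2, 2) ≤ (1/2)[65 + √(65² + 4·65·96·95)] = (1/2)[65 + √2375425] = 803.1207

Kővári–Sós–Turán: let r_1, ..., r_65 be the row sums and z = Σ r_i the total number of 1s. Each pair of columns can share at most one row with both entries 1 (else a 2×2 all-ones block appears), so Σ_i C(r_i, 2) ≤ C(96, 2) = 4560. By convexity Σ_i C(r_i, 2) ≥ 65·C(z/65, 2) = z(z − 65)/(2·65), giving z² − 65z − 65·96·95 ≤ 0 and hence z ≤ (1/2)[65 + √(4225 + 4·592800)] = (1/2)[65 + √2375425] ≈ (1/2)(65 + 1541.2414) = 803.1207.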